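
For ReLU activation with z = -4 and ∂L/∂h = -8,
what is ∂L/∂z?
∂L/∂z = 0

h = ReLU(-4) = 0
Since z < 0: ∂h/∂z = 0
∂L/∂z = ∂L/∂h · ∂h/∂z = -8 × 0 = 0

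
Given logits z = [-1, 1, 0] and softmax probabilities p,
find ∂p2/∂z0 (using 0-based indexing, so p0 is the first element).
∂p2/∂z0 = -0.02203

p = softmax(z) = [0.09003, 0.6652, 0.2447]
p2 = 0.2447, p0 = 0.09003

∂p2/∂z0 = -p2 × p0 = -0.2447 × 0.09003 = -0.02203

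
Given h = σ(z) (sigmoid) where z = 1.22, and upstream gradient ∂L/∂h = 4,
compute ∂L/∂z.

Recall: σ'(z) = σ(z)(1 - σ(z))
∂L/∂z = 0.7039

σ(1.22) = 0.7721
σ'(1.22) = σ(1.22)(1 - σ(1.22)) = 0.7721 × 0.2279 = 0.176
∂L/∂z = ∂L/∂h · σ'(z) = 4 × 0.176 = 0.7039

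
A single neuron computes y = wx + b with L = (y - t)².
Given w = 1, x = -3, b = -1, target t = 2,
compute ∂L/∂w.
∂L/∂w = 36

y = wx + b = (1)(-3) + -1 = -4
∂L/∂y = 2(y - t) = 2(-4 - 2) = -12
∂y/∂w = x = -3
∂L/∂w = ∂L/∂y · ∂y/∂w = -12 × -3 = 36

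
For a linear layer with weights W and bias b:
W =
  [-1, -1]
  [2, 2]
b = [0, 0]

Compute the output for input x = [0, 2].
y = [-2, 4]

Wx = [-1×0 + -1×2, 2×0 + 2×2]
   = [-2, 4]
y = Wx + b = [-2 + 0, 4 + 0] = [-2, 4]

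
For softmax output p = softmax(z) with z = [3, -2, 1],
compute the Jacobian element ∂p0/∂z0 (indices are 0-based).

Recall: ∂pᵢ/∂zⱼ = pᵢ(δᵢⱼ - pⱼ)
∂p0/∂z0 = 0.1089

p = softmax(z) = [0.8756, 0.0059, 0.1185]
p0 = 0.8756

∂p0/∂z0 = p0(1 - p0) = 0.8756 × (1 - 0.8756) = 0.1089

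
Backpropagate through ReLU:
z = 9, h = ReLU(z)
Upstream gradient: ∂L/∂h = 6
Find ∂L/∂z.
∂L/∂z = 6

h = ReLU(9) = 9
Since z > 0: ∂h/∂z = 1
∂L/∂z = ∂L/∂h · ∂h/∂z = 6 × 1 = 6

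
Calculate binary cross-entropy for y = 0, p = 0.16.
L = 0.1744

L = -0·log(0.16) - 1·log(0.84) = -log(0.84) = 0.1744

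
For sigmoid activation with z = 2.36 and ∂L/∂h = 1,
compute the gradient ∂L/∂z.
∂L/∂z = 0.07883

σ(2.36) = 0.9137
σ'(2.36) = σ(2.36)(1 - σ(2.36)) = 0.9137 × 0.08627 = 0.07883
∂L/∂z = ∂L/∂h · σ'(z) = 1 × 0.07883 = 0.07883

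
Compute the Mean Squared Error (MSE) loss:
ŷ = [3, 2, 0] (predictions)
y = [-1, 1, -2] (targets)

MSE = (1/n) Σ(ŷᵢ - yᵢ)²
MSE = 7

MSE = (1/3)((3--1)² + (2-1)² + (0--2)²) = (1/3)(16 + 1 + 4) = 7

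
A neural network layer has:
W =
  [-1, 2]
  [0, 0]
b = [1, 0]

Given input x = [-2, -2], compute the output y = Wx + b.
y = [-1, 0]

Wx = [-1×-2 + 2×-2, 0×-2 + 0×-2]
   = [-2, 0]
y = Wx + b = [-2 + 1, 0 + 0] = [-1, 0]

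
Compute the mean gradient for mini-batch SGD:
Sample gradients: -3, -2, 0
Average gradient = -1.667

Average = (1/3)(-3 + -2 + 0) = -5/3 = -1.667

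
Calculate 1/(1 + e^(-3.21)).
0.9612

sigmoid(3.21) = 1/(1 + e^(-3.21)) = 1/(1 + 0.04036) = 0.9612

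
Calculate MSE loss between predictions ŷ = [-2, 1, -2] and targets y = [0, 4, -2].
MSE = 4.333

MSE = (1/3)((-2-0)² + (1-4)² + (-2--2)²) = (1/3)(4 + 9 + 0) = 4.333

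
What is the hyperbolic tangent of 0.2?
0.1974

tanh(0.2) = (e^(0.2) - e^(-0.2))/(e^(0.2) + e^(-0.2)) = 0.1974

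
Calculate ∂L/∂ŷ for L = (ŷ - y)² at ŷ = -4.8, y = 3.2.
∂L/∂ŷ = -16.0

∂L/∂ŷ = 2(ŷ - y) = 2(-4.8 - 3.2) = 2(-8.0) = -16.0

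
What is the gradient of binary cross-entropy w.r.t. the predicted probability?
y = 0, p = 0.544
∂L/∂p = 2.193

∂L/∂p = -y/p + (1-y)/(1-p) = 0 + 1/0.456 = 2.193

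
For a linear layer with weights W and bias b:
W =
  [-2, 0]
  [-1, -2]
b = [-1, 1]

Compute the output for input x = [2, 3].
y = [-5, -7]

Wx = [-2×2 + 0×3, -1×2 + -2×3]
   = [-4, -8]
y = Wx + b = [-4 + -1, -8 + 1] = [-5, -7]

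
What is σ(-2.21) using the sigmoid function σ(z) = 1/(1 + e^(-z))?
0.09886

sigmoid(-2.21) = 1/(1 + e^(2.21)) = 1/(1 + 9.116) = 0.09886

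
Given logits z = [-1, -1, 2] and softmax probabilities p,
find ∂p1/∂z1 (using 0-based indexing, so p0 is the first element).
∂p1/∂z1 = 0.04323

p = softmax(z) = [0.04528, 0.04528, 0.9094]
p1 = 0.04528

∂p1/∂z1 = p1(1 - p1) = 0.04528 × (1 - 0.04528) = 0.04323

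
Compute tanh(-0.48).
-0.4462

tanh(-0.48) = (e^(-0.48) - e^(0.48))/(e^(-0.48) + e^(0.48)) = -0.4462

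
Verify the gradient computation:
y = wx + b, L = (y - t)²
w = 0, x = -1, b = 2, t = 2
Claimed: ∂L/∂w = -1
Incorrect

y = (0)(-1) + 2 = 2
∂L/∂y = 2(y - t) = 2(2 - 2) = 0
∂y/∂w = x = -1
∂L/∂w = 0 × -1 = 0

Claimed value: -1
Incorrect: The correct gradient is 0.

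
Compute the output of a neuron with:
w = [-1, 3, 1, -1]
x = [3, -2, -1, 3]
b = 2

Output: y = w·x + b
y = -11

y = (-1)(3) + (3)(-2) + (1)(-1) + (-1)(3) + 2 = -11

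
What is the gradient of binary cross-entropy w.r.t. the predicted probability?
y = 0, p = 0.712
∂L/∂p = 3.472

∂L/∂p = -y/p + (1-y)/(1-p) = 0 + 1/0.288 = 3.472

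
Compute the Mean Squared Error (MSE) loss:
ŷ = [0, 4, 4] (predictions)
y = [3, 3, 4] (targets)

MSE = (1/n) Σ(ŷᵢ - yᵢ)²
MSE = 3.333

MSE = (1/3)((0-3)² + (4-3)² + (4-4)²) = (1/3)(9 + 1 + 0) = 3.333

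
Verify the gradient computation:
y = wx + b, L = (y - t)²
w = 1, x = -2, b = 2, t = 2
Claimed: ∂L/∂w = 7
Incorrect

y = (1)(-2) + 2 = 0
∂L/∂y = 2(y - t) = 2(0 - 2) = -4
∂y/∂w = x = -2
∂L/∂w = -4 × -2 = 8

Claimed value: 7
Incorrect: The correct gradient is 8.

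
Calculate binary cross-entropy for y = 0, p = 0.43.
L = 0.5621

L = -0·log(0.43) - 1·log(0.57) = -log(0.57) = 0.5621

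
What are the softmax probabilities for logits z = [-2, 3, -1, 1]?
p = [0.0058, 0.8618, 0.0158, 0.1166]

exp(z) = [0.1353, 20.09, 0.3679, 2.718]
Sum = 23.31
p = [0.0058, 0.8618, 0.0158, 0.1166]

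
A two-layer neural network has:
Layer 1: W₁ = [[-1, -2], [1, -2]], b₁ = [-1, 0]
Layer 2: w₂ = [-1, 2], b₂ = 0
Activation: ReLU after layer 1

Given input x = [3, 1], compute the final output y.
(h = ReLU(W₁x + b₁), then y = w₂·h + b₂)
y = 2

Layer 1 pre-activation: z₁ = [-6, 1]
After ReLU: h = [0, 1]
Layer 2 output: y = -1×0 + 2×1 + 0 = 2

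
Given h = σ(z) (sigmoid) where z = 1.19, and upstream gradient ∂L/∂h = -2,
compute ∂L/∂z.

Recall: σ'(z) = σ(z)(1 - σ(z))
∂L/∂z = -0.3577

σ(1.19) = 0.7667
σ'(1.19) = σ(1.19)(1 - σ(1.19)) = 0.7667 × 0.2333 = 0.1788
∂L/∂z = ∂L/∂h · σ'(z) = -2 × 0.1788 = -0.3577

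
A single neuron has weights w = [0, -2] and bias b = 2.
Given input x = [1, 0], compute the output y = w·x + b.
y = 2

y = (0)(1) + (-2)(0) + 2 = 2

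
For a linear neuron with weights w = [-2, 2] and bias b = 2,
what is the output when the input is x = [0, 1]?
y = 4

y = (-2)(0) + (2)(1) + 2 = 4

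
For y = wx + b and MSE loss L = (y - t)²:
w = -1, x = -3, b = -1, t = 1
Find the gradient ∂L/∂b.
∂L/∂b = 2

y = wx + b = (-1)(-3) + -1 = 2
∂L/∂y = 2(y - t) = 2(2 - 1) = 2
∂y/∂b = 1
∂L/∂b = ∂L/∂y · ∂y/∂b = 2 × 1 = 2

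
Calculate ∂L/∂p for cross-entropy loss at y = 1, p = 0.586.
∂L/∂p = -1.706

∂L/∂p = -y/p + (1-y)/(1-p) = -1/0.586 + 0 = -1.706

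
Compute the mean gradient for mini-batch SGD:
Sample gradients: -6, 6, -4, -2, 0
Average gradient = -1.2

Average = (1/5)(-6 + 6 + -4 + -2 + 0) = -6/5 = -1.2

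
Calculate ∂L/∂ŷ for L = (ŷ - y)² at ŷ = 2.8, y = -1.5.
∂L/∂ŷ = 8.6

∂L/∂ŷ = 2(ŷ - y) = 2(2.8 - -1.5) = 2(4.3) = 8.6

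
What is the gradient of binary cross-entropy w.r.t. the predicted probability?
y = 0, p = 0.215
∂L/∂p = 1.274

∂L/∂p = -y/p + (1-y)/(1-p) = 0 + 1/0.785 = 1.274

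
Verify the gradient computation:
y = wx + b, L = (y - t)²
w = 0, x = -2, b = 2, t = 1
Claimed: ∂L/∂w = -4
Correct

y = (0)(-2) + 2 = 2
∂L/∂y = 2(y - t) = 2(2 - 1) = 2
∂y/∂w = x = -2
∂L/∂w = 2 × -2 = -4

Claimed value: -4
Correct: The correct gradient is -4.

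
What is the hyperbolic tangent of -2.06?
-0.968

tanh(-2.06) = (e^(-2.06) - e^(2.06))/(e^(-2.06) + e^(2.06)) = -0.968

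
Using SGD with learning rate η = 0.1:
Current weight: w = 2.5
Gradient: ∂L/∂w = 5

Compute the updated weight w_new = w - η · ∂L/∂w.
w_new = 2

w_new = w - η·∂L/∂w = 2.5 - 0.1×(5) = 2.5 - (0.5) = 2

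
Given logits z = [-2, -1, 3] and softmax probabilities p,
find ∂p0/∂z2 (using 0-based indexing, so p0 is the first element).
∂p0/∂z2 = -0.006413

p = softmax(z) = [0.006573, 0.01787, 0.9756]
p0 = 0.006573, p2 = 0.9756

∂p0/∂z2 = -p0 × p2 = -0.006573 × 0.9756 = -0.006413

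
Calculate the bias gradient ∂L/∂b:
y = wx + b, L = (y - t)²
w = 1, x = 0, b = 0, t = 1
∂L/∂b = -2

y = wx + b = (1)(0) + 0 = 0
∂L/∂y = 2(y - t) = 2(0 - 1) = -2
∂y/∂b = 1
∂L/∂b = ∂L/∂y · ∂y/∂b = -2 × 1 = -2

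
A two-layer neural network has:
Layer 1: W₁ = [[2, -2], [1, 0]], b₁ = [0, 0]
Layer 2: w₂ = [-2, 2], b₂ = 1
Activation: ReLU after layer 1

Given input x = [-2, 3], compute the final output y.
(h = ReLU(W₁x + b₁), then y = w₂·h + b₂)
y = 1

Layer 1 pre-activation: z₁ = [-10, -2]
After ReLU: h = [0, 0]
Layer 2 output: y = -2×0 + 2×0 + 1 = 1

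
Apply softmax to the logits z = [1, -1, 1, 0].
p = [0.3995, 0.0541, 0.3995, 0.147]

exp(z) = [2.718, 0.3679, 2.718, 1]
Sum = 6.804
p = [0.3995, 0.0541, 0.3995, 0.147]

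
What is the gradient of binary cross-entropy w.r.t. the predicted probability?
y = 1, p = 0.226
∂L/∂p = -4.425

∂L/∂p = -y/p + (1-y)/(1-p) = -1/0.226 + 0 = -4.425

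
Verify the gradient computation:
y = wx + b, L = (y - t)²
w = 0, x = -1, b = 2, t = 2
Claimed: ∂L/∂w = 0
Correct

y = (0)(-1) + 2 = 2
∂L/∂y = 2(y - t) = 2(2 - 2) = 0
∂y/∂w = x = -1
∂L/∂w = 0 × -1 = 0

Claimed value: 0
Correct: The correct gradient is 0.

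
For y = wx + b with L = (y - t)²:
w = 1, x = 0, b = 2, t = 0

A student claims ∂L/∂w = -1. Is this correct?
Incorrect

y = (1)(0) + 2 = 2
∂L/∂y = 2(y - t) = 2(2 - 0) = 4
∂y/∂w = x = 0
∂L/∂w = 4 × 0 = 0

Claimed value: -1
Incorrect: The correct gradient is 0.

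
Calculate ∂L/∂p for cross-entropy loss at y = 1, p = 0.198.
∂L/∂p = -5.051

∂L/∂p = -y/p + (1-y)/(1-p) = -1/0.198 + 0 = -5.051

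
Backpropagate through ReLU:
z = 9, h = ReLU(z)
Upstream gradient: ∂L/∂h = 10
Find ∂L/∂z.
∂L/∂z = 10

h = ReLU(9) = 9
Since z > 0: ∂h/∂z = 1
∂L/∂z = ∂L/∂h · ∂h/∂z = 10 × 1 = 10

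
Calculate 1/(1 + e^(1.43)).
0.1931

sigmoid(-1.43) = 1/(1 + e^(1.43)) = 1/(1 + 4.179) = 0.1931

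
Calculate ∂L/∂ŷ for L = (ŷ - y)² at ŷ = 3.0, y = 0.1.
∂L/∂ŷ = 5.8

∂L/∂ŷ = 2(ŷ - y) = 2(3.0 - 0.1) = 2(2.9) = 5.8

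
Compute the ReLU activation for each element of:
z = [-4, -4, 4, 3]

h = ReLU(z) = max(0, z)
h = [0, 0, 4, 3]

ReLU applied element-wise: max(0,-4)=0, max(0,-4)=0, max(0,4)=4, max(0,3)=3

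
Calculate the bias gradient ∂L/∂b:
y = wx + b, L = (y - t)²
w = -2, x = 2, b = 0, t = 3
∂L/∂b = -14

y = wx + b = (-2)(2) + 0 = -4
∂L/∂y = 2(y - t) = 2(-4 - 3) = -14
∂y/∂b = 1
∂L/∂b = ∂L/∂y · ∂y/∂b = -14 × 1 = -14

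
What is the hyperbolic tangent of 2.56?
0.9881

tanh(2.56) = (e^(2.56) - e^(-2.56))/(e^(2.56) + e^(-2.56)) = 0.9881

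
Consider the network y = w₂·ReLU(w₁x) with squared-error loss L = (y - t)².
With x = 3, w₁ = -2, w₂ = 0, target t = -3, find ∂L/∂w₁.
∂L/∂w₁ = 0

Forward pass:
z = w₁x = -2×3 = -6
h = ReLU(-6) = 0
y = w₂h = 0×0 = 0

Backward pass:
∂L/∂y = 2(y - t) = 2(0 - -3) = 6
∂y/∂h = w₂ = 0
∂h/∂z = 0 (ReLU derivative)
∂z/∂w₁ = x = 3

∂L/∂w₁ = 6 × 0 × 0 × 3 = 0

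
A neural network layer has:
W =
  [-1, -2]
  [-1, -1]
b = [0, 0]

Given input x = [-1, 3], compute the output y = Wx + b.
y = [-5, -2]

Wx = [-1×-1 + -2×3, -1×-1 + -1×3]
   = [-5, -2]
y = Wx + b = [-5 + 0, -2 + 0] = [-5, -2]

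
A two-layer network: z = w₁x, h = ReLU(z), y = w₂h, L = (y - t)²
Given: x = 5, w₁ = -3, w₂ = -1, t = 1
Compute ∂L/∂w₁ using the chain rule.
∂L/∂w₁ = 0

Forward pass:
z = w₁x = -3×5 = -15
h = ReLU(-15) = 0
y = w₂h = -1×0 = 0

Backward pass:
∂L/∂y = 2(y - t) = 2(0 - 1) = -2
∂y/∂h = w₂ = -1
∂h/∂z = 0 (ReLU derivative)
∂z/∂w₁ = x = 5

∂L/∂w₁ = -2 × -1 × 0 × 5 = 0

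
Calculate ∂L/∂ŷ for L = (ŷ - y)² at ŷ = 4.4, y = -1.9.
∂L/∂ŷ = 12.6

∂L/∂ŷ = 2(ŷ - y) = 2(4.4 - -1.9) = 2(6.3) = 12.6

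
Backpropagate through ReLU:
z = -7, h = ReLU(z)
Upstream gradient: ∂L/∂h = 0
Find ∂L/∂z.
∂L/∂z = 0

h = ReLU(-7) = 0
Since z < 0: ∂h/∂z = 0
∂L/∂z = ∂L/∂h · ∂h/∂z = 0 × 0 = 0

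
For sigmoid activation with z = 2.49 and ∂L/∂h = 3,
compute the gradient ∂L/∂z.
∂L/∂z = 0.2121

σ(2.49) = 0.9234
σ'(2.49) = σ(2.49)(1 - σ(2.49)) = 0.9234 × 0.07656 = 0.0707
∂L/∂z = ∂L/∂h · σ'(z) = 3 × 0.0707 = 0.2121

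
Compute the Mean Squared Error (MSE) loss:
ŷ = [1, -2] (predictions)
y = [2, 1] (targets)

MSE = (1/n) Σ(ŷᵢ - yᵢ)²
MSE = 5

MSE = (1/2)((1-2)² + (-2-1)²) = (1/2)(1 + 9) = 5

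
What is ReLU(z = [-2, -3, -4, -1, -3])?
h = [0, 0, 0, 0, 0]

ReLU applied element-wise: max(0,-2)=0, max(0,-3)=0, max(0,-4)=0, max(0,-1)=0, max(0,-3)=0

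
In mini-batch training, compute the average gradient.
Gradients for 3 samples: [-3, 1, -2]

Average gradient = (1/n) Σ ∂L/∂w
Average gradient = -1.333

Average = (1/3)(-3 + 1 + -2) = -4/3 = -1.333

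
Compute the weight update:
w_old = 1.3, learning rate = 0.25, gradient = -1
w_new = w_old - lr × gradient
w_new = 1.55

w_new = w - η·∂L/∂w = 1.3 - 0.25×(-1) = 1.3 - (-0.25) = 1.55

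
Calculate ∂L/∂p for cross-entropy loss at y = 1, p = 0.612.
∂L/∂p = -1.634

∂L/∂p = -y/p + (1-y)/(1-p) = -1/0.612 + 0 = -1.634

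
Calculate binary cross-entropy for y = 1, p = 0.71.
L = 0.3425

L = -1·log(0.71) - 0·log(0.29) = -log(0.71) = 0.3425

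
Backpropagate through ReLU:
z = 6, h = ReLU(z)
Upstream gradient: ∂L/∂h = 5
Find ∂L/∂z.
∂L/∂z = 5

h = ReLU(6) = 6
Since z > 0: ∂h/∂z = 1
∂L/∂z = ∂L/∂h · ∂h/∂z = 5 × 1 = 5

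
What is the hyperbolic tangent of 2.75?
0.9919

tanh(2.75) = (e^(2.75) - e^(-2.75))/(e^(2.75) + e^(-2.75)) = 0.9919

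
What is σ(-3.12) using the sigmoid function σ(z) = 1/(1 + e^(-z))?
0.04229

sigmoid(-3.12) = 1/(1 + e^(3.12)) = 1/(1 + 22.65) = 0.04229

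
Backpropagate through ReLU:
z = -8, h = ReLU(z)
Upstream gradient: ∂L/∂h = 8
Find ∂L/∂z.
∂L/∂z = 0

h = ReLU(-8) = 0
Since z < 0: ∂h/∂z = 0
∂L/∂z = ∂L/∂h · ∂h/∂z = 8 × 0 = 0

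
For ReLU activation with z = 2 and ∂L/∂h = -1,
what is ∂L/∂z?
∂L/∂z = -1

h = ReLU(2) = 2
Since z > 0: ∂h/∂z = 1
∂L/∂z = ∂L/∂h · ∂h/∂z = -1 × 1 = -1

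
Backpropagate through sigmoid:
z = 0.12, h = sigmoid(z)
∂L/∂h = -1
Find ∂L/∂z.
∂L/∂z = -0.2491

σ(0.12) = 0.53
σ'(0.12) = σ(0.12)(1 - σ(0.12)) = 0.53 × 0.47 = 0.2491
∂L/∂z = ∂L/∂h · σ'(z) = -1 × 0.2491 = -0.2491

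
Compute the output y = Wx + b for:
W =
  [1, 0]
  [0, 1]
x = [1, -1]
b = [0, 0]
y = [1, -1]

Wx = [1×1 + 0×-1, 0×1 + 1×-1]
   = [1, -1]
y = Wx + b = [1 + 0, -1 + 0] = [1, -1]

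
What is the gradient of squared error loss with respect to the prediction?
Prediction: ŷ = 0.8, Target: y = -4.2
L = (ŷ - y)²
∂L/∂ŷ = 10.0

∂L/∂ŷ = 2(ŷ - y) = 2(0.8 - -4.2) = 2(5.0) = 10.0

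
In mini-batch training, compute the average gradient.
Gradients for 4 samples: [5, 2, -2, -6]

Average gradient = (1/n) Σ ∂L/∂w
Average gradient = -0.25

Average = (1/4)(5 + 2 + -2 + -6) = -1/4 = -0.25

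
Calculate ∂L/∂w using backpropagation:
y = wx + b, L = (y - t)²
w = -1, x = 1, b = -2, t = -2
∂L/∂w = -2

y = wx + b = (-1)(1) + -2 = -3
∂L/∂y = 2(y - t) = 2(-3 - -2) = -2
∂y/∂w = x = 1
∂L/∂w = ∂L/∂y · ∂y/∂w = -2 × 1 = -2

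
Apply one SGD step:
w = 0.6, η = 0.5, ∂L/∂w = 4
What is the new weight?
w_new = -1.4

w_new = w - η·∂L/∂w = 0.6 - 0.5×(4) = 0.6 - (2) = -1.4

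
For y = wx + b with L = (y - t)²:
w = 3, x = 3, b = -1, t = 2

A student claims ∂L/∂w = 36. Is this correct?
Correct

y = (3)(3) + -1 = 8
∂L/∂y = 2(y - t) = 2(8 - 2) = 12
∂y/∂w = x = 3
∂L/∂w = 12 × 3 = 36

Claimed value: 36
Correct: The correct gradient is 36.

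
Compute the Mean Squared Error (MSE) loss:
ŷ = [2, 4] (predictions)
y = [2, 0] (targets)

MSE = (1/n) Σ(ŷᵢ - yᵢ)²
MSE = 8

MSE = (1/2)((2-2)² + (4-0)²) = (1/2)(0 + 16) = 8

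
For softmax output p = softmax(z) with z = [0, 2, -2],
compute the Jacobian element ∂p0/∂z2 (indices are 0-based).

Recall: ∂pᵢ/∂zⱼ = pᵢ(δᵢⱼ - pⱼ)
∂p0/∂z2 = -0.001862

p = softmax(z) = [0.1173, 0.8668, 0.01588]
p0 = 0.1173, p2 = 0.01588

∂p0/∂z2 = -p0 × p2 = -0.1173 × 0.01588 = -0.001862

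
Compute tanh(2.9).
0.994

tanh(2.9) = (e^(2.9) - e^(-2.9))/(e^(2.9) + e^(-2.9)) = 0.994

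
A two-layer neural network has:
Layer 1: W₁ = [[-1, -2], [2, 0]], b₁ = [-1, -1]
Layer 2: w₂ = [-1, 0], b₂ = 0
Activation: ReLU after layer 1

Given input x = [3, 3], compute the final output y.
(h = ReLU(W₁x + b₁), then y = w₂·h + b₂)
y = 0

Layer 1 pre-activation: z₁ = [-10, 5]
After ReLU: h = [0, 5]
Layer 2 output: y = -1×0 + 0×5 + 0 = 0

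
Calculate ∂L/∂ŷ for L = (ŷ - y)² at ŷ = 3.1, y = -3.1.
∂L/∂ŷ = 12.4

∂L/∂ŷ = 2(ŷ - y) = 2(3.1 - -3.1) = 2(6.2) = 12.4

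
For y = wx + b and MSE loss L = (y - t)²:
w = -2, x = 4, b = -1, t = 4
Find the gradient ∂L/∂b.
∂L/∂b = -26

y = wx + b = (-2)(4) + -1 = -9
∂L/∂y = 2(y - t) = 2(-9 - 4) = -26
∂y/∂b = 1
∂L/∂b = ∂L/∂y · ∂y/∂b = -26 × 1 = -26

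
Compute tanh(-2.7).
-0.991

tanh(-2.7) = (e^(-2.7) - e^(2.7))/(e^(-2.7) + e^(2.7)) = -0.991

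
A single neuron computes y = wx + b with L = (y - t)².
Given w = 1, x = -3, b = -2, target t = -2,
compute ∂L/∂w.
∂L/∂w = 18

y = wx + b = (1)(-3) + -2 = -5
∂L/∂y = 2(y - t) = 2(-5 - -2) = -6
∂y/∂w = x = -3
∂L/∂w = ∂L/∂y · ∂y/∂w = -6 × -3 = 18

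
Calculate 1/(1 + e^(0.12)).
0.47

sigmoid(-0.12) = 1/(1 + e^(0.12)) = 1/(1 + 1.127) = 0.47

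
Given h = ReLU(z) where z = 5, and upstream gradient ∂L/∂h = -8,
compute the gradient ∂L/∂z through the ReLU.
∂L/∂z = -8

h = ReLU(5) = 5
Since z > 0: ∂h/∂z = 1
∂L/∂z = ∂L/∂h · ∂h/∂z = -8 × 1 = -8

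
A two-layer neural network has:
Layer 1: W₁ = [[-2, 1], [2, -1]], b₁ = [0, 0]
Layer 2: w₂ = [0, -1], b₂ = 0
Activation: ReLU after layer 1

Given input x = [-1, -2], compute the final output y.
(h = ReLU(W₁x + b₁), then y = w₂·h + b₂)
y = 0

Layer 1 pre-activation: z₁ = [0, 0]
After ReLU: h = [0, 0]
Layer 2 output: y = 0×0 + -1×0 + 0 = 0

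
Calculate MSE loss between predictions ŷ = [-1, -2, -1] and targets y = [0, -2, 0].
MSE = 0.6667

MSE = (1/3)((-1-0)² + (-2--2)² + (-1-0)²) = (1/3)(1 + 0 + 1) = 0.6667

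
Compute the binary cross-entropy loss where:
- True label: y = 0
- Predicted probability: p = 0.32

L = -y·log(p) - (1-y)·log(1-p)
L = 0.3857

L = -0·log(0.32) - 1·log(0.68) = -log(0.68) = 0.3857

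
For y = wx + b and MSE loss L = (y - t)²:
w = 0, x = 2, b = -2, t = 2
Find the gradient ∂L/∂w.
∂L/∂w = -16

y = wx + b = (0)(2) + -2 = -2
∂L/∂y = 2(y - t) = 2(-2 - 2) = -8
∂y/∂w = x = 2
∂L/∂w = ∂L/∂y · ∂y/∂w = -8 × 2 = -16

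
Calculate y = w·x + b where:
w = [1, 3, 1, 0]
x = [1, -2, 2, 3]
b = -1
y = -4

y = (1)(1) + (3)(-2) + (1)(2) + (0)(3) + -1 = -4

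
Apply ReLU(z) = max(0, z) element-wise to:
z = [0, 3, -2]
h = [0, 3, 0]

ReLU applied element-wise: max(0,0)=0, max(0,3)=3, max(0,-2)=0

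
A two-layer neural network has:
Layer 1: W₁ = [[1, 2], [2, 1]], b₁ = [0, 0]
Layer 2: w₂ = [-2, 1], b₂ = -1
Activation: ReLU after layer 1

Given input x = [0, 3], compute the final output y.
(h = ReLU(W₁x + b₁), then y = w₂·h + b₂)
y = -10

Layer 1 pre-activation: z₁ = [6, 3]
After ReLU: h = [6, 3]
Layer 2 output: y = -2×6 + 1×3 + -1 = -10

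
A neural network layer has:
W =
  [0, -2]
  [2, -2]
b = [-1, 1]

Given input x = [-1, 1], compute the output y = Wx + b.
y = [-3, -3]

Wx = [0×-1 + -2×1, 2×-1 + -2×1]
   = [-2, -4]
y = Wx + b = [-2 + -1, -4 + 1] = [-3, -3]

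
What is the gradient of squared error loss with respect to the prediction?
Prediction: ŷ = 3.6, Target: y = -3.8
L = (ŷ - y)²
∂L/∂ŷ = 14.8

∂L/∂ŷ = 2(ŷ - y) = 2(3.6 - -3.8) = 2(7.4) = 14.8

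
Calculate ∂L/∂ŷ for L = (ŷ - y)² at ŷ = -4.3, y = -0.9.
∂L/∂ŷ = -6.8

∂L/∂ŷ = 2(ŷ - y) = 2(-4.3 - -0.9) = 2(-3.4) = -6.8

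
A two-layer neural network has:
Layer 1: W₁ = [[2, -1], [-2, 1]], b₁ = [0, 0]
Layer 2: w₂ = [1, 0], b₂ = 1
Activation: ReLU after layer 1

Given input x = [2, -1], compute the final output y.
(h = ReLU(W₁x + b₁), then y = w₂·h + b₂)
y = 6

Layer 1 pre-activation: z₁ = [5, -5]
After ReLU: h = [5, 0]
Layer 2 output: y = 1×5 + 0×0 + 1 = 6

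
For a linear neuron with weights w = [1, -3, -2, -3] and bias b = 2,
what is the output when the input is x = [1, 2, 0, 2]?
y = -9

y = (1)(1) + (-3)(2) + (-2)(0) + (-3)(2) + 2 = -9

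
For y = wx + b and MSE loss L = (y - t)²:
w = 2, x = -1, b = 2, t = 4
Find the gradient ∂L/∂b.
∂L/∂b = -8

y = wx + b = (2)(-1) + 2 = 0
∂L/∂y = 2(y - t) = 2(0 - 4) = -8
∂y/∂b = 1
∂L/∂b = ∂L/∂y · ∂y/∂b = -8 × 1 = -8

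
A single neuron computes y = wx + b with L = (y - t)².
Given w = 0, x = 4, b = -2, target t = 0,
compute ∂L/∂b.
∂L/∂b = -4

y = wx + b = (0)(4) + -2 = -2
∂L/∂y = 2(y - t) = 2(-2 - 0) = -4
∂y/∂b = 1
∂L/∂b = ∂L/∂y · ∂y/∂b = -4 × 1 = -4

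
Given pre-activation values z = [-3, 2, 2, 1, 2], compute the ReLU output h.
h = [0, 2, 2, 1, 2]

ReLU applied element-wise: max(0,-3)=0, max(0,2)=2, max(0,2)=2, max(0,1)=1, max(0,2)=2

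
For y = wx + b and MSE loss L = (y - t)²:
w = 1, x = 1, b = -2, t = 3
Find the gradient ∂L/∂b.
∂L/∂b = -8

y = wx + b = (1)(1) + -2 = -1
∂L/∂y = 2(y - t) = 2(-1 - 3) = -8
∂y/∂b = 1
∂L/∂b = ∂L/∂y · ∂y/∂b = -8 × 1 = -8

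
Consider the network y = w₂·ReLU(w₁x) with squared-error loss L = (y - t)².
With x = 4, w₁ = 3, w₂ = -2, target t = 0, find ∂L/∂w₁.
∂L/∂w₁ = 384

Forward pass:
z = w₁x = 3×4 = 12
h = ReLU(12) = 12
y = w₂h = -2×12 = -24

Backward pass:
∂L/∂y = 2(y - t) = 2(-24 - 0) = -48
∂y/∂h = w₂ = -2
∂h/∂z = 1 (ReLU derivative)
∂z/∂w₁ = x = 4

∂L/∂w₁ = -48 × -2 × 1 × 4 = 384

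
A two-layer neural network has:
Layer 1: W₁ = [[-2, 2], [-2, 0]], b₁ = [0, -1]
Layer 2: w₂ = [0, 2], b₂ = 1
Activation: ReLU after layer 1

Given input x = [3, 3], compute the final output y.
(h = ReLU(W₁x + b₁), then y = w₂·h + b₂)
y = 1

Layer 1 pre-activation: z₁ = [0, -7]
After ReLU: h = [0, 0]
Layer 2 output: y = 0×0 + 2×0 + 1 = 1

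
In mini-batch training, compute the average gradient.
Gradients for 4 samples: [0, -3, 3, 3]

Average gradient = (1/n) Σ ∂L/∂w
Average gradient = 0.75

Average = (1/4)(0 + -3 + 3 + 3) = 3/4 = 0.75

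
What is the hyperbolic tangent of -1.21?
-0.8367

tanh(-1.21) = (e^(-1.21) - e^(1.21))/(e^(-1.21) + e^(1.21)) = -0.8367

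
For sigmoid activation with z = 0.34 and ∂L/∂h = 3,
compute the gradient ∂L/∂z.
∂L/∂z = 0.7287

σ(0.34) = 0.5842
σ'(0.34) = σ(0.34)(1 - σ(0.34)) = 0.5842 × 0.4158 = 0.2429
∂L/∂z = ∂L/∂h · σ'(z) = 3 × 0.2429 = 0.7287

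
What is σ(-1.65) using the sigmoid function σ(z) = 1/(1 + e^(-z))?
0.1611

sigmoid(-1.65) = 1/(1 + e^(1.65)) = 1/(1 + 5.207) = 0.1611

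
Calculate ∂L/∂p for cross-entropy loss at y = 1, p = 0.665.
∂L/∂p = -1.504

∂L/∂p = -y/p + (1-y)/(1-p) = -1/0.665 + 0 = -1.504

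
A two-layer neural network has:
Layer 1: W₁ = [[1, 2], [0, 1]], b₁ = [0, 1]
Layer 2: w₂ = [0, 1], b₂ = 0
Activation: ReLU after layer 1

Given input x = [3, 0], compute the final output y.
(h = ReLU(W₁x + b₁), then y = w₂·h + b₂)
y = 1

Layer 1 pre-activation: z₁ = [3, 1]
After ReLU: h = [3, 1]
Layer 2 output: y = 0×3 + 1×1 + 0 = 1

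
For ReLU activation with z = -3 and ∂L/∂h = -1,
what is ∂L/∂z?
∂L/∂z = 0

h = ReLU(-3) = 0
Since z < 0: ∂h/∂z = 0
∂L/∂z = ∂L/∂h · ∂h/∂z = -1 × 0 = 0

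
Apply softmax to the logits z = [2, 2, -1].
p = [0.4879, 0.4879, 0.0243]

exp(z) = [7.389, 7.389, 0.3679]
Sum = 15.15
p = [0.4879, 0.4879, 0.0243]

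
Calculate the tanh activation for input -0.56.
-0.508

tanh(-0.56) = (e^(-0.56) - e^(0.56))/(e^(-0.56) + e^(0.56)) = -0.508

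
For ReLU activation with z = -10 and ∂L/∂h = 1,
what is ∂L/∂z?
∂L/∂z = 0

h = ReLU(-10) = 0
Since z < 0: ∂h/∂z = 0
∂L/∂z = ∂L/∂h · ∂h/∂z = 1 × 0 = 0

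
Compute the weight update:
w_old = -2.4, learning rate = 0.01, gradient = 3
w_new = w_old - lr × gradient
w_new = -2.43

w_new = w - η·∂L/∂w = -2.4 - 0.01×(3) = -2.4 - (0.03) = -2.43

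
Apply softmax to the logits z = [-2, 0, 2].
p = [0.0159, 0.1173, 0.8668]

exp(z) = [0.1353, 1, 7.389]
Sum = 8.524
p = [0.0159, 0.1173, 0.8668]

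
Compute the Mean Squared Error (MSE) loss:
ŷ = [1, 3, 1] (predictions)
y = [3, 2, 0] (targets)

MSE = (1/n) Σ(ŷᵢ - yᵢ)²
MSE = 2

MSE = (1/3)((1-3)² + (3-2)² + (1-0)²) = (1/3)(4 + 1 + 1) = 2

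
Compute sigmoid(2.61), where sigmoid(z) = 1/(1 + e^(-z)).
0.9315

sigmoid(2.61) = 1/(1 + e^(-2.61)) = 1/(1 + 0.07353) = 0.9315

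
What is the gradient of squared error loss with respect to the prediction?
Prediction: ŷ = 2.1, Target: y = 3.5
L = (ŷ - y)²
∂L/∂ŷ = -2.8

∂L/∂ŷ = 2(ŷ - y) = 2(2.1 - 3.5) = 2(-1.4) = -2.8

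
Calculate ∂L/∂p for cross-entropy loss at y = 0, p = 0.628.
∂L/∂p = 2.688

∂L/∂p = -y/p + (1-y)/(1-p) = 0 + 1/0.372 = 2.688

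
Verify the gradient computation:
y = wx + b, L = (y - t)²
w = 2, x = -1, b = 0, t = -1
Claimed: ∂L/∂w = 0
Incorrect

y = (2)(-1) + 0 = -2
∂L/∂y = 2(y - t) = 2(-2 - -1) = -2
∂y/∂w = x = -1
∂L/∂w = -2 × -1 = 2

Claimed value: 0
Incorrect: The correct gradient is 2.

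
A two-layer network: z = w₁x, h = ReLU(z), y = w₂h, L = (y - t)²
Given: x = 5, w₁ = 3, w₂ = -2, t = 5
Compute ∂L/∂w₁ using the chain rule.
∂L/∂w₁ = 700

Forward pass:
z = w₁x = 3×5 = 15
h = ReLU(15) = 15
y = w₂h = -2×15 = -30

Backward pass:
∂L/∂y = 2(y - t) = 2(-30 - 5) = -70
∂y/∂h = w₂ = -2
∂h/∂z = 1 (ReLU derivative)
∂z/∂w₁ = x = 5

∂L/∂w₁ = -70 × -2 × 1 × 5 = 700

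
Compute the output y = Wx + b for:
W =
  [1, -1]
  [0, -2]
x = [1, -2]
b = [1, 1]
y = [4, 5]

Wx = [1×1 + -1×-2, 0×1 + -2×-2]
   = [3, 4]
y = Wx + b = [3 + 1, 4 + 1] = [4, 5]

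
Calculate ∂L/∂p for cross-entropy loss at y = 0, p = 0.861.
∂L/∂p = 7.194

∂L/∂p = -y/p + (1-y)/(1-p) = 0 + 1/0.139 = 7.194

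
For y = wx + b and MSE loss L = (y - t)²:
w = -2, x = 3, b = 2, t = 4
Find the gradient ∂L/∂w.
∂L/∂w = -48

y = wx + b = (-2)(3) + 2 = -4
∂L/∂y = 2(y - t) = 2(-4 - 4) = -16
∂y/∂w = x = 3
∂L/∂w = ∂L/∂y · ∂y/∂w = -16 × 3 = -48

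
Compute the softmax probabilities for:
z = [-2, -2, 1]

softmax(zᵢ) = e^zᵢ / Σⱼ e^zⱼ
p = [0.0453, 0.0453, 0.9094]

exp(z) = [0.1353, 0.1353, 2.718]
Sum = 2.989
p = [0.0453, 0.0453, 0.9094]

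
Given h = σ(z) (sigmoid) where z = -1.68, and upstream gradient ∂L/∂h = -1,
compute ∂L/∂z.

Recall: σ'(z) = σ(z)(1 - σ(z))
∂L/∂z = -0.1324

σ(-1.68) = 0.1571
σ'(-1.68) = σ(-1.68)(1 - σ(-1.68)) = 0.1571 × 0.8429 = 0.1324
∂L/∂z = ∂L/∂h · σ'(z) = -1 × 0.1324 = -0.1324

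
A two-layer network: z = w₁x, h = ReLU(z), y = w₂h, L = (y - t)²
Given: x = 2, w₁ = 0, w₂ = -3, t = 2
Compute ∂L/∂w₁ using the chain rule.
∂L/∂w₁ = 0

Forward pass:
z = w₁x = 0×2 = 0
h = ReLU(0) = 0
y = w₂h = -3×0 = 0

Backward pass:
∂L/∂y = 2(y - t) = 2(0 - 2) = -4
∂y/∂h = w₂ = -3
∂h/∂z = 0 (ReLU derivative)
∂z/∂w₁ = x = 2

∂L/∂w₁ = -4 × -3 × 0 × 2 = 0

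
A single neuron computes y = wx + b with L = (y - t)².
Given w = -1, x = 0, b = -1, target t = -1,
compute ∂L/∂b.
∂L/∂b = 0

y = wx + b = (-1)(0) + -1 = -1
∂L/∂y = 2(y - t) = 2(-1 - -1) = 0
∂y/∂b = 1
∂L/∂b = ∂L/∂y · ∂y/∂b = 0 × 1 = 0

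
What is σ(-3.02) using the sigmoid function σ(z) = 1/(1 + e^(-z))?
0.04653

sigmoid(-3.02) = 1/(1 + e^(3.02)) = 1/(1 + 20.49) = 0.04653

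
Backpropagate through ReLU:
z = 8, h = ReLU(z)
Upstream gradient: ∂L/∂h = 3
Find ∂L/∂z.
∂L/∂z = 3

h = ReLU(8) = 8
Since z > 0: ∂h/∂z = 1
∂L/∂z = ∂L/∂h · ∂h/∂z = 3 × 1 = 3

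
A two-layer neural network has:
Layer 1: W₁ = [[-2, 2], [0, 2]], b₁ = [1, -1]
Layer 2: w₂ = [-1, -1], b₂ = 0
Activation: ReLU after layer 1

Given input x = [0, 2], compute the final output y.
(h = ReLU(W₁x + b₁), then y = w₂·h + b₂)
y = -8

Layer 1 pre-activation: z₁ = [5, 3]
After ReLU: h = [5, 3]
Layer 2 output: y = -1×5 + -1×3 + 0 = -8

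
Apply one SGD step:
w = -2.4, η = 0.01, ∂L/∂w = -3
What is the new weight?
w_new = -2.37

w_new = w - η·∂L/∂w = -2.4 - 0.01×(-3) = -2.4 - (-0.03) = -2.37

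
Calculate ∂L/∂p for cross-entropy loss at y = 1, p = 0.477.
∂L/∂p = -2.096

∂L/∂p = -y/p + (1-y)/(1-p) = -1/0.477 + 0 = -2.096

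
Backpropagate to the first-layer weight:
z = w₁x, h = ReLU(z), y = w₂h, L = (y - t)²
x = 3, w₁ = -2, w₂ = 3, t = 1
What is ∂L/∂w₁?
∂L/∂w₁ = 0

Forward pass:
z = w₁x = -2×3 = -6
h = ReLU(-6) = 0
y = w₂h = 3×0 = 0

Backward pass:
∂L/∂y = 2(y - t) = 2(0 - 1) = -2
∂y/∂h = w₂ = 3
∂h/∂z = 0 (ReLU derivative)
∂z/∂w₁ = x = 3

∂L/∂w₁ = -2 × 3 × 0 × 3 = 0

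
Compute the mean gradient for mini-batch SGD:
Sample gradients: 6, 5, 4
Average gradient = 5

Average = (1/3)(6 + 5 + 4) = 15/3 = 5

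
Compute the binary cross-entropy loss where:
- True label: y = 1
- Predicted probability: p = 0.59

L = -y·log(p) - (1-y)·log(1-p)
L = 0.5276

L = -1·log(0.59) - 0·log(0.41) = -log(0.59) = 0.5276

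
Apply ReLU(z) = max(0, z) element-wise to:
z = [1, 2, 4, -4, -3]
h = [1, 2, 4, 0, 0]

ReLU applied element-wise: max(0,1)=1, max(0,2)=2, max(0,4)=4, max(0,-4)=0, max(0,-3)=0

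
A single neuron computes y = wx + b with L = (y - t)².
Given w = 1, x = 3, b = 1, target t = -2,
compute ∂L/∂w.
∂L/∂w = 36

y = wx + b = (1)(3) + 1 = 4
∂L/∂y = 2(y - t) = 2(4 - -2) = 12
∂y/∂w = x = 3
∂L/∂w = ∂L/∂y · ∂y/∂w = 12 × 3 = 36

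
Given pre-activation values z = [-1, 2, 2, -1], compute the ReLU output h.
h = [0, 2, 2, 0]

ReLU applied element-wise: max(0,-1)=0, max(0,2)=2, max(0,2)=2, max(0,-1)=0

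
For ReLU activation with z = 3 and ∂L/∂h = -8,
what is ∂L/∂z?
∂L/∂z = -8

h = ReLU(3) = 3
Since z > 0: ∂h/∂z = 1
∂L/∂z = ∂L/∂h · ∂h/∂z = -8 × 1 = -8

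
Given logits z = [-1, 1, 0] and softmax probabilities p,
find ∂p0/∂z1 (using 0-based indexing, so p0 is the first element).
∂p0/∂z1 = -0.05989

p = softmax(z) = [0.09003, 0.6652, 0.2447]
p0 = 0.09003, p1 = 0.6652

∂p0/∂z1 = -p0 × p1 = -0.09003 × 0.6652 = -0.05989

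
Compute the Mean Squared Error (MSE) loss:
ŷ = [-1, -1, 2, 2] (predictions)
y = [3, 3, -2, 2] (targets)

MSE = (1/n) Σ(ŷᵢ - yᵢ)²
MSE = 12

MSE = (1/4)((-1-3)² + (-1-3)² + (2--2)² + (2-2)²) = (1/4)(16 + 16 + 16 + 0) = 12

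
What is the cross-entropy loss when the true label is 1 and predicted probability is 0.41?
L = 0.8916

L = -1·log(0.41) - 0·log(0.59) = -log(0.41) = 0.8916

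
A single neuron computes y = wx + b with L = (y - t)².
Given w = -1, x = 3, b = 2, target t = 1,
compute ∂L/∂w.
∂L/∂w = -12

y = wx + b = (-1)(3) + 2 = -1
∂L/∂y = 2(y - t) = 2(-1 - 1) = -4
∂y/∂w = x = 3
∂L/∂w = ∂L/∂y · ∂y/∂w = -4 × 3 = -12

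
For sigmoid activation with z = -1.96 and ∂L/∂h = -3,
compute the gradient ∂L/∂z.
∂L/∂z = -0.3247

σ(-1.96) = 0.1235
σ'(-1.96) = σ(-1.96)(1 - σ(-1.96)) = 0.1235 × 0.8765 = 0.1082
∂L/∂z = ∂L/∂h · σ'(z) = -3 × 0.1082 = -0.3247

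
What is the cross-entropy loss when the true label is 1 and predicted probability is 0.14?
L = 1.966

L = -1·log(0.14) - 0·log(0.86) = -log(0.14) = 1.966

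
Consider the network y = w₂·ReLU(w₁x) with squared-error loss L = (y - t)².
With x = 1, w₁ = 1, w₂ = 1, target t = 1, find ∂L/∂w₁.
∂L/∂w₁ = 0

Forward pass:
z = w₁x = 1×1 = 1
h = ReLU(1) = 1
y = w₂h = 1×1 = 1

Backward pass:
∂L/∂y = 2(y - t) = 2(1 - 1) = 0
∂y/∂h = w₂ = 1
∂h/∂z = 1 (ReLU derivative)
∂z/∂w₁ = x = 1

∂L/∂w₁ = 0 × 1 × 1 × 1 = 0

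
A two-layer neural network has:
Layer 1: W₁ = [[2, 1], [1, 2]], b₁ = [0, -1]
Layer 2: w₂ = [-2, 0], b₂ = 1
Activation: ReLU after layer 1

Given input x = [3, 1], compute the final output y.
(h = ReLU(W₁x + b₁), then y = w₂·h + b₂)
y = -13

Layer 1 pre-activation: z₁ = [7, 4]
After ReLU: h = [7, 4]
Layer 2 output: y = -2×7 + 0×4 + 1 = -13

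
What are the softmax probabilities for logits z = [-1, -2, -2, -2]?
p = [0.4754, 0.1749, 0.1749, 0.1749]

exp(z) = [0.3679, 0.1353, 0.1353, 0.1353]
Sum = 0.7739
p = [0.4754, 0.1749, 0.1749, 0.1749]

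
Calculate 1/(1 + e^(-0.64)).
0.6548

sigmoid(0.64) = 1/(1 + e^(-0.64)) = 1/(1 + 0.5273) = 0.6548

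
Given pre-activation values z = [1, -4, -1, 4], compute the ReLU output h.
h = [1, 0, 0, 4]

ReLU applied element-wise: max(0,1)=1, max(0,-4)=0, max(0,-1)=0, max(0,4)=4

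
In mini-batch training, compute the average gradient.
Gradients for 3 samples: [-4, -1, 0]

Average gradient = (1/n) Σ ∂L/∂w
Average gradient = -1.667

Average = (1/3)(-4 + -1 + 0) = -5/3 = -1.667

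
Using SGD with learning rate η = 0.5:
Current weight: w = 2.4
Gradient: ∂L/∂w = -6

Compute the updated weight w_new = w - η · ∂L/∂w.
w_new = 5.4

w_new = w - η·∂L/∂w = 2.4 - 0.5×(-6) = 2.4 - (-3) = 5.4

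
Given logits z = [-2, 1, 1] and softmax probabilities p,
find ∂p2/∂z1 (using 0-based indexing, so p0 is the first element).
∂p2/∂z1 = -0.238

p = softmax(z) = [0.02429, 0.4879, 0.4879]
p2 = 0.4879, p1 = 0.4879

∂p2/∂z1 = -p2 × p1 = -0.4879 × 0.4879 = -0.238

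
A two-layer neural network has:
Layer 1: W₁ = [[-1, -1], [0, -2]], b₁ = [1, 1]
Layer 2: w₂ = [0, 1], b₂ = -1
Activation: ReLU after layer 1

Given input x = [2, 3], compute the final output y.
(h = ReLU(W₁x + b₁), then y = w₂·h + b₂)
y = -1

Layer 1 pre-activation: z₁ = [-4, -5]
After ReLU: h = [0, 0]
Layer 2 output: y = 0×0 + 1×0 + -1 = -1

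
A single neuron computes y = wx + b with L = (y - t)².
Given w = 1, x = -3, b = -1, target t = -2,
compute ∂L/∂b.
∂L/∂b = -4

y = wx + b = (1)(-3) + -1 = -4
∂L/∂y = 2(y - t) = 2(-4 - -2) = -4
∂y/∂b = 1
∂L/∂b = ∂L/∂y · ∂y/∂b = -4 × 1 = -4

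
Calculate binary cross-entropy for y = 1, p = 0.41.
L = 0.8916

L = -1·log(0.41) - 0·log(0.59) = -log(0.41) = 0.8916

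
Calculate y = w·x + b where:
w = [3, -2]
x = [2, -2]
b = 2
y = 12

y = (3)(2) + (-2)(-2) + 2 = 12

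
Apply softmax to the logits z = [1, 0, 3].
p = [0.1142, 0.042, 0.8438]

exp(z) = [2.718, 1, 20.09]
Sum = 23.8
p = [0.1142, 0.042, 0.8438]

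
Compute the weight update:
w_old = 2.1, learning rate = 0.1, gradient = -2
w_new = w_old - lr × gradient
w_new = 2.3

w_new = w - η·∂L/∂w = 2.1 - 0.1×(-2) = 2.1 - (-0.2) = 2.3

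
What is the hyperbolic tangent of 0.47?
0.4382

tanh(0.47) = (e^(0.47) - e^(-0.47))/(e^(0.47) + e^(-0.47)) = 0.4382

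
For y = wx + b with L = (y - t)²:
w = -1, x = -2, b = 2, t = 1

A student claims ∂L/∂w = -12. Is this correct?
Correct

y = (-1)(-2) + 2 = 4
∂L/∂y = 2(y - t) = 2(4 - 1) = 6
∂y/∂w = x = -2
∂L/∂w = 6 × -2 = -12

Claimed value: -12
Correct: The correct gradient is -12.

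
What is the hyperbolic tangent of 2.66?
0.9903

tanh(2.66) = (e^(2.66) - e^(-2.66))/(e^(2.66) + e^(-2.66)) = 0.9903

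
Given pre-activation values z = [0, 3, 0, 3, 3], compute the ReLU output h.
h = [0, 3, 0, 3, 3]

ReLU applied element-wise: max(0,0)=0, max(0,3)=3, max(0,0)=0, max(0,3)=3, max(0,3)=3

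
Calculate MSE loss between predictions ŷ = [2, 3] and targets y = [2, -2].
MSE = 12.5

MSE = (1/2)((2-2)² + (3--2)²) = (1/2)(0 + 25) = 12.5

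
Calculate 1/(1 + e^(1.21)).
0.2297

sigmoid(-1.21) = 1/(1 + e^(1.21)) = 1/(1 + 3.353) = 0.2297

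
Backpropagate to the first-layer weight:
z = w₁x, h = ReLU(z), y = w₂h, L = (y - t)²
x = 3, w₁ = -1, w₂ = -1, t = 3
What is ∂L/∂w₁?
∂L/∂w₁ = 0

Forward pass:
z = w₁x = -1×3 = -3
h = ReLU(-3) = 0
y = w₂h = -1×0 = 0

Backward pass:
∂L/∂y = 2(y - t) = 2(0 - 3) = -6
∂y/∂h = w₂ = -1
∂h/∂z = 0 (ReLU derivative)
∂z/∂w₁ = x = 3

∂L/∂w₁ = -6 × -1 × 0 × 3 = 0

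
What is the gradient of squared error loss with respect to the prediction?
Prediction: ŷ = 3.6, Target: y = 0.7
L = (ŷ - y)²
∂L/∂ŷ = 5.8

∂L/∂ŷ = 2(ŷ - y) = 2(3.6 - 0.7) = 2(2.9) = 5.8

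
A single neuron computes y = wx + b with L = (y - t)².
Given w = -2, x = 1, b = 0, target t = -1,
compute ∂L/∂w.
∂L/∂w = -2

y = wx + b = (-2)(1) + 0 = -2
∂L/∂y = 2(y - t) = 2(-2 - -1) = -2
∂y/∂w = x = 1
∂L/∂w = ∂L/∂y · ∂y/∂w = -2 × 1 = -2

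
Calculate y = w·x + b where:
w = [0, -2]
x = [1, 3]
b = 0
y = -6

y = (0)(1) + (-2)(3) + 0 = -6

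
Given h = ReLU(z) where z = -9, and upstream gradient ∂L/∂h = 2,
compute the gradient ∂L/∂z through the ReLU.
∂L/∂z = 0

h = ReLU(-9) = 0
Since z < 0: ∂h/∂z = 0
∂L/∂z = ∂L/∂h · ∂h/∂z = 2 × 0 = 0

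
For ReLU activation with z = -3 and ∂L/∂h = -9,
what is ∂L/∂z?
∂L/∂z = 0

h = ReLU(-3) = 0
Since z < 0: ∂h/∂z = 0
∂L/∂z = ∂L/∂h · ∂h/∂z = -9 × 0 = 0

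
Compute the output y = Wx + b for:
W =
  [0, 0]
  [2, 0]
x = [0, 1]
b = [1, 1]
y = [1, 1]

Wx = [0×0 + 0×1, 2×0 + 0×1]
   = [0, 0]
y = Wx + b = [0 + 1, 0 + 1] = [1, 1]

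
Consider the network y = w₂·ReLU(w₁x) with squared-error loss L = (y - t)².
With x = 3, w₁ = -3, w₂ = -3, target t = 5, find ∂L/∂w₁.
∂L/∂w₁ = 0

Forward pass:
z = w₁x = -3×3 = -9
h = ReLU(-9) = 0
y = w₂h = -3×0 = 0

Backward pass:
∂L/∂y = 2(y - t) = 2(0 - 5) = -10
∂y/∂h = w₂ = -3
∂h/∂z = 0 (ReLU derivative)
∂z/∂w₁ = x = 3

∂L/∂w₁ = -10 × -3 × 0 × 3 = 0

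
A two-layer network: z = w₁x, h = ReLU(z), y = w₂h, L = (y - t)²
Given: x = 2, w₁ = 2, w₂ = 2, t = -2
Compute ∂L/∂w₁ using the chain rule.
∂L/∂w₁ = 80

Forward pass:
z = w₁x = 2×2 = 4
h = ReLU(4) = 4
y = w₂h = 2×4 = 8

Backward pass:
∂L/∂y = 2(y - t) = 2(8 - -2) = 20
∂y/∂h = w₂ = 2
∂h/∂z = 1 (ReLU derivative)
∂z/∂w₁ = x = 2

∂L/∂w₁ = 20 × 2 × 1 × 2 = 80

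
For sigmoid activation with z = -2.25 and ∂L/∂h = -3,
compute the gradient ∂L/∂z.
∂L/∂z = -0.2588

σ(-2.25) = 0.09535
σ'(-2.25) = σ(-2.25)(1 - σ(-2.25)) = 0.09535 × 0.9047 = 0.08626
∂L/∂z = ∂L/∂h · σ'(z) = -3 × 0.08626 = -0.2588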